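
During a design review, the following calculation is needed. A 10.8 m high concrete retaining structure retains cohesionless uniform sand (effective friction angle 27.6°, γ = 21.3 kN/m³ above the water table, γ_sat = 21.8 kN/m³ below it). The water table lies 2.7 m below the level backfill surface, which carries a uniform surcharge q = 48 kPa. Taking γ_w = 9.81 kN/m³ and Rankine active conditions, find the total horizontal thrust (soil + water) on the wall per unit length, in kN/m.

K_a = tan²(45° − φ/2) = 0.3668.
γ' = 21.8 − 9.81 = 11.99 kN/m³. h₂ = H − d_w = 8.1 m.
σ'_h: at surface K_a·q = 17.61; at WT K_a(q+γd_w) = 38.70; at base K_a(q+γd_w+γ'h₂) = 74.32 kPa.
P₁ = ½(17.61+38.70)×2.7 = 76.01; P₂ = ½(38.70+74.32)×8.1 = 457.7; P_w = ½γ_w h₂² = 321.8.
Total = 76.01+457.7+321.8 = 855.6 kN/m.

856 kN/m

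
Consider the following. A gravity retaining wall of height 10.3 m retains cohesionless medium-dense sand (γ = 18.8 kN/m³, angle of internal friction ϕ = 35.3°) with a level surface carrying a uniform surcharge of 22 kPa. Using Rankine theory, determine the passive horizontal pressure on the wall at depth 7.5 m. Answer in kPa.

K_p = (1 + sin φ)/(1 − sin φ) = 3.738.
σ_v = γz + q = 18.8 × 7.5 + 22 = 163.0 kPa.
σ_h = K_p σ_v = 3.738 × 163.0 = 609.3 kPa.

609 kPa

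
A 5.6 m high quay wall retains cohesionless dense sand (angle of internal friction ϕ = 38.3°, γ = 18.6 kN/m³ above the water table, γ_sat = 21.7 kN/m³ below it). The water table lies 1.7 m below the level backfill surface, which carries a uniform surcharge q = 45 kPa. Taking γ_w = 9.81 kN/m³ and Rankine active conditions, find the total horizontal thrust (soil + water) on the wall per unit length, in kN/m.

K_a = tan²(45° − φ/2) = 0.2347.
γ' = 21.7 − 9.81 = 11.89 kN/m³. h₂ = H − d_w = 3.9 m.
σ'_h: at surface K_a·q = 10.56; at WT K_a(q+γd_w) = 17.99; at base K_a(q+γd_w+γ'h₂) = 28.87 kPa.
P₁ = ½(10.56+17.99)×1.7 = 24.27; P₂ = ½(17.99+28.87)×3.9 = 91.37; P_w = ½γ_w h₂² = 74.61.
Total = 24.27+91.37+74.61 = 190.2 kN/m.

190 kN/m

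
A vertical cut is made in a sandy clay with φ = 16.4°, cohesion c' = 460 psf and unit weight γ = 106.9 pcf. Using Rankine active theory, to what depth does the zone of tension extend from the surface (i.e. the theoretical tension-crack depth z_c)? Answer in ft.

K_a = tan²(45° − 16.4°/2) = 0.5596; √K_a = 0.7481.
The active pressure is zero where K_a γ z = 2c√K_a, so z_c = 2c/(γ√K_a) = 2×460/(106.9×0.7481) = 11.50 ft.

11.5 ft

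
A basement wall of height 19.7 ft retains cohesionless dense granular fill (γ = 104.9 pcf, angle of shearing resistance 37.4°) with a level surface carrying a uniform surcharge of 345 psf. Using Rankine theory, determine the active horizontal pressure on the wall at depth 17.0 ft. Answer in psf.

K_a = (1 − sin φ)/(1 + sin φ) = 0.2443.
σ_v = γz + q = 104.9 × 17.0 + 345 = 2128 psf.
σ_h = K_a σ_v = 0.2443 × 2128 = 519.9 psf.

520 psf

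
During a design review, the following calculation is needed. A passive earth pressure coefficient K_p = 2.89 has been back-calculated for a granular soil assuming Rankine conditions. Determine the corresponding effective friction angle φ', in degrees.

29.1°

K_p = (1+sin φ)/(1−sin φ) ⇒ sin φ = (K_p − 1)/(K_p + 1) = 0.4859.
φ = arcsin(0.4859) = 29.07°.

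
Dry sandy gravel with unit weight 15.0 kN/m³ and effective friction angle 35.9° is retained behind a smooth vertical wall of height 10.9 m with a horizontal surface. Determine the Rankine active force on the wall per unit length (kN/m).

K_a = tan²(45° − φ/2) = 0.2607.
P_a = ½ K_a γ H² = 0.5 × 0.2607 × 15.0 × 10.9² = 232.3 kN/m.

232 kN/m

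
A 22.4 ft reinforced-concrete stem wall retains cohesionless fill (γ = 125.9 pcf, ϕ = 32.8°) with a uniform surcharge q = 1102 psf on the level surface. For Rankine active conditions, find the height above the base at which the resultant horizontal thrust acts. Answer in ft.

9.10 ft

K_a = 0.2973.
Triangular part P₁ = ½K_aγH² = 9389 at H/3 = 7.467 ft; rectangular part P₂ = K_a q H = 7338 at H/2 = 11.20 ft.
ȳ = (P₁·7.467 + P₂·11.20)/(P₁+P₂) = 9.104 ft.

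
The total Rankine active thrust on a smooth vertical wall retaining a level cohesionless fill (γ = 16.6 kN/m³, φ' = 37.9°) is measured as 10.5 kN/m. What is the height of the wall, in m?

K_a = 0.2389. P_a = ½ K_a γ H² ⇒ H = √(2P_a/(K_a γ)).
H = √(2×10.5/(0.2389×16.6)) = 2.301 m.

2.30 m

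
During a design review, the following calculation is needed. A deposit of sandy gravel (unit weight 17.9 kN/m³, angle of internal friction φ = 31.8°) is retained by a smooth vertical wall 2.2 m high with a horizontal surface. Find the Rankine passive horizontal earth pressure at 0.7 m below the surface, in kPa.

40.4 kPa

K_p = (1 + sin φ)/(1 − sin φ) = 3.228.
σ_h = K_p γ z = 3.228 × 17.9 × 0.7 = 40.45 kPa.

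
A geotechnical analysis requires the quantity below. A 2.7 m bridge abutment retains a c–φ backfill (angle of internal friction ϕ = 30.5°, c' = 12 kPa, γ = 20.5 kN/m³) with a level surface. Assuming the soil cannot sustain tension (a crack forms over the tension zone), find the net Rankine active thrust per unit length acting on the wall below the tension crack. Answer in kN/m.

K_a = 0.3267; √K_a = 0.5715.
Tension-crack depth z_c = 2c/(γ√K_a) = 2×12/(20.5×0.5715) = 2.048 m.
σ_a at base = K_a γ H − 2c√K_a = 0.3267×20.5×2.7 − 2×12×0.5715 = 4.364 kPa.
P_a = ½ × 4.364 × (H − z_c) = 0.5×4.364×0.6516 = 1.422 kN/m.

1.42 kN/m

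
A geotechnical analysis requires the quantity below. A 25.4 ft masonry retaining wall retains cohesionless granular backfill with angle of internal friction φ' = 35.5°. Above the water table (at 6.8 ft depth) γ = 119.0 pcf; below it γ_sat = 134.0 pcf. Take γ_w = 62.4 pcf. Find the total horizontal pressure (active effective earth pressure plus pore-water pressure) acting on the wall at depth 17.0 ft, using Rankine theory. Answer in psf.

K_a = (1 − sin φ)/(1 + sin φ) = 0.2653.
γ' = 134.0 − 62.4 = 71.60 pcf.
Effective vertical stress at 17.0 ft: σ'_v = 119.0×6.8 + 71.60×10.2 = 1540 psf.
σ'_h = K_a σ'_v = 0.2653 × 1540 = 408.4 psf; u = γ_w × 10.2 = 636.5 psf.
Total σ_h = 408.4 + 636.5 = 1045 psf.

1040 psf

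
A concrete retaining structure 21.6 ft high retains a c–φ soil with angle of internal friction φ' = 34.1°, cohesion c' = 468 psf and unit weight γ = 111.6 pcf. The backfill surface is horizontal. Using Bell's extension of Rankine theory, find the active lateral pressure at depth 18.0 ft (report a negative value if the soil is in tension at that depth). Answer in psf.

K_a = (1 − sin φ)/(1 + sin φ) = 0.2815.
σ_a = K_a γ z − 2c√K_a = 0.2815×111.6×18.0 − 2×468×0.5306 = 68.90 psf.

68.9 psf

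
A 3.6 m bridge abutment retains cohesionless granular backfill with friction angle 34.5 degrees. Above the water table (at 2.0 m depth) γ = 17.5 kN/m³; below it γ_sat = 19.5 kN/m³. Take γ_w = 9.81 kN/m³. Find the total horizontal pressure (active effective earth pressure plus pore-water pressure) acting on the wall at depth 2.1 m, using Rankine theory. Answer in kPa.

10.9 kPa

K_a = (1 − sin φ)/(1 + sin φ) = 0.2768.
γ' = 19.5 − 9.81 = 9.690 kN/m³.
Effective vertical stress at 2.1 m: σ'_v = 17.5×2.0 + 9.690×0.100 = 35.97 kPa.
σ'_h = K_a σ'_v = 0.2768 × 35.97 = 9.957 kPa; u = γ_w × 0.100 = 0.9810 kPa.
Total σ_h = 9.957 + 0.9810 = 10.94 kPa.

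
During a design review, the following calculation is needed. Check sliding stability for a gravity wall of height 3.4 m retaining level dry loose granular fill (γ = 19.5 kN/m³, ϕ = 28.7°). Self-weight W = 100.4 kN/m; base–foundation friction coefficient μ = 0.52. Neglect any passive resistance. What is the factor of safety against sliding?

1.32

K_a = tan²(45° − 28.7°/2) = 0.3511.
P_a = ½K_aγH² = 0.5×0.3511×19.5×3.4² = 39.58 kN/m, acting at H/3 = 1.133 m above the base.
FS_sliding = μW / P_a = 0.52×100.4 / 39.58 = 1.319.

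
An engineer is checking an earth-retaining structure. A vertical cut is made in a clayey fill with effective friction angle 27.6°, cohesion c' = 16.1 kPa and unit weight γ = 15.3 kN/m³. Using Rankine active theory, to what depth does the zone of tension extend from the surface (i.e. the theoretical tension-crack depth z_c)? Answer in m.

3.48 m

K_a = tan²(45° − 27.6°/2) = 0.3668; √K_a = 0.6056.
The active pressure is zero where K_a γ z = 2c√K_a, so z_c = 2c/(γ√K_a) = 2×16.1/(15.3×0.6056) = 3.475 m.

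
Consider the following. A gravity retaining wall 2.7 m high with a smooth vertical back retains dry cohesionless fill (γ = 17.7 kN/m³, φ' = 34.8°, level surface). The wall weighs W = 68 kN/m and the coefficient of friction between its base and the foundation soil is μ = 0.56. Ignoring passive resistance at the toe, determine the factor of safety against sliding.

K_a = tan²(45° − 34.8°/2) = 0.2733.
P_a = ½K_aγH² = 0.5×0.2733×17.7×2.7² = 17.63 kN/m, acting at H/3 = 0.9000 m above the base.
FS_sliding = μW / P_a = 0.56×68 / 17.63 = 2.160.

2.16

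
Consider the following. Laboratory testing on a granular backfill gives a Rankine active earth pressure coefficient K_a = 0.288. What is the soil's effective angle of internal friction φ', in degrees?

K_a = tan²(45° − φ/2) ⇒ 45° − φ/2 = arctan(√0.288) = 28.22°.
φ = 2(45° − 28.22°) = 33.56°.

33.6°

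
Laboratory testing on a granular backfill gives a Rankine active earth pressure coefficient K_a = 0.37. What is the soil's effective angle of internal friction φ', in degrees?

27.4°

K_a = tan²(45° − φ/2) ⇒ 45° − φ/2 = arctan(√0.37) = 31.31°.
φ = 2(45° − 31.31°) = 27.38°.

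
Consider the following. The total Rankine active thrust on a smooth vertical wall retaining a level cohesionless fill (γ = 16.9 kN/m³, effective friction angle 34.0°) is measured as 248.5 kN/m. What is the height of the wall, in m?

K_a = 0.2827. P_a = ½ K_a γ H² ⇒ H = √(2P_a/(K_a γ)).
H = √(2×248.5/(0.2827×16.9)) = 10.20 m.

10.2 m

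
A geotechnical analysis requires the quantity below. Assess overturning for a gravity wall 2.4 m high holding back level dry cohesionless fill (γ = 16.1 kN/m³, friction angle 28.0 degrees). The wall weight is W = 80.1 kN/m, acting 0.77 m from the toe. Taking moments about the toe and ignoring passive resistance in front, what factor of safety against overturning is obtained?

K_a = tan²(45° − 28.0°/2) = 0.3610.
P_a = ½K_aγH² = 0.5×0.3610×16.1×2.4² = 16.74 kN/m, acting at H/3 = 0.8000 m above the base.
Overturning moment M_o = P_a × H/3 = 16.74 × 0.8000 = 13.39.
Resisting moment M_r = W × 0.77 = 80.1 × 0.77 = 61.68.
FS_overturning = M_r/M_o = 61.68/13.39 = 4.605.

4.61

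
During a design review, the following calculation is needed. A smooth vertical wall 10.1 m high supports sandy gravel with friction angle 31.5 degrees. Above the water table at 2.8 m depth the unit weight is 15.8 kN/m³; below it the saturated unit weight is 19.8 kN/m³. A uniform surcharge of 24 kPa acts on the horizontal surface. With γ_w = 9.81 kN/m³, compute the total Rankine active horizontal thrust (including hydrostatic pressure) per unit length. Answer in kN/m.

K_a = tan²(45° − φ/2) = 0.3136.
γ' = 19.8 − 9.81 = 9.990 kN/m³. h₂ = H − d_w = 7.3 m.
σ'_h: at surface K_a·q = 7.527; at WT K_a(q+γd_w) = 21.40; at base K_a(q+γd_w+γ'h₂) = 44.27 kPa.
P₁ = ½(7.527+21.40)×2.8 = 40.50; P₂ = ½(21.40+44.27)×7.3 = 239.7; P_w = ½γ_w h₂² = 261.4.
Total = 40.50+239.7+261.4 = 541.6 kN/m.

542 kN/m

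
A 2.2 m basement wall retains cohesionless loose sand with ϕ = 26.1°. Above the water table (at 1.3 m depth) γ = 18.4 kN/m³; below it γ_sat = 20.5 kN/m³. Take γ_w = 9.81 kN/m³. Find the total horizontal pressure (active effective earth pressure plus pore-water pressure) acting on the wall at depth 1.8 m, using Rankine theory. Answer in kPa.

16.3 kPa

K_a = (1 − sin φ)/(1 + sin φ) = 0.3889.
γ' = 20.5 − 9.81 = 10.69 kN/m³.
Effective vertical stress at 1.8 m: σ'_v = 18.4×1.3 + 10.69×0.500 = 29.26 kPa.
σ'_h = K_a σ'_v = 0.3889 × 29.26 = 11.38 kPa; u = γ_w × 0.500 = 4.905 kPa.
Total σ_h = 11.38 + 4.905 = 16.29 kPa.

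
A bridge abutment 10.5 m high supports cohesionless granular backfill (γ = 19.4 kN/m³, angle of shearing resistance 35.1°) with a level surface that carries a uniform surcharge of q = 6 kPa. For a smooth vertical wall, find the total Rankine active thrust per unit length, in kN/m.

306 kN/m

K_a = tan²(45° − φ/2) = 0.2698.
Soil triangle: ½ K_a γ H² = 0.5×0.2698×19.4×10.5² = 288.6 kN/m.
Surcharge rectangle: K_a q H = 0.2698×6×10.5 = 17.00 kN/m.
Total = 288.6 + 17.00 = 305.6 kN/m.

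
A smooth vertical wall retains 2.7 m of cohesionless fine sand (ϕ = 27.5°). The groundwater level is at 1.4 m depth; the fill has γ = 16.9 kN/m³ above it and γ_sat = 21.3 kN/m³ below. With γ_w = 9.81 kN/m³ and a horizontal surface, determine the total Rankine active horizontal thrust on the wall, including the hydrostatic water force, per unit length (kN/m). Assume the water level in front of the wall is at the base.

29.3 kN/m

K_a = tan²(45° − φ/2) = 0.3682.
γ' = 21.3 − 9.81 = 11.49 kN/m³. Depth below WT = 1.3 m.
σ'_h at WT = K_a γ d_w = 8.712 kPa; at base = 8.712 + K_a γ' × 1.3 = 14.21 kPa.
P₁ (0–1.4 m) = ½×8.712×1.4 = 6.099. P₂ (1.4–2.7 m) = ½(8.712+14.21)×1.3 = 14.90.
P_w = ½ γ_w h₂² = 0.5×9.81×1.3² = 8.289. Total = 6.099+14.90+8.289 = 29.29 kN/m.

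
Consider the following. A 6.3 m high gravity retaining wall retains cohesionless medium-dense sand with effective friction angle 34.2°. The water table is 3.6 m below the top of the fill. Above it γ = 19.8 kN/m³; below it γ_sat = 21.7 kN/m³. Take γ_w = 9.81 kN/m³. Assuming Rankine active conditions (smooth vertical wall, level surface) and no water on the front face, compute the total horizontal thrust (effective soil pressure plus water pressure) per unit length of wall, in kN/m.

K_a = tan²(45° − φ/2) = 0.2803.
γ' = 21.7 − 9.81 = 11.89 kN/m³. Depth below WT = 2.7 m.
σ'_h at WT = K_a γ d_w = 19.98 kPa; at base = 19.98 + K_a γ' × 2.7 = 28.98 kPa.
P₁ (0–3.6 m) = ½×19.98×3.6 = 35.97. P₂ (3.6–6.3 m) = ½(19.98+28.98)×2.7 = 66.10.
P_w = ½ γ_w h₂² = 0.5×9.81×2.7² = 35.76. Total = 35.97+66.10+35.76 = 137.8 kN/m.

138 kN/m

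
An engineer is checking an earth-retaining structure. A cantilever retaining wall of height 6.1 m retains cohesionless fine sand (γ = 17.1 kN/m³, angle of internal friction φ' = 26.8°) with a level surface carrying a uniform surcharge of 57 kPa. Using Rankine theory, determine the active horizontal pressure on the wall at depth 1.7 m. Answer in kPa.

32.6 kPa

K_a = (1 − sin φ)/(1 + sin φ) = 0.3785.
σ_v = γz + q = 17.1 × 1.7 + 57 = 86.07 kPa.
σ_h = K_a σ_v = 0.3785 × 86.07 = 32.58 kPa.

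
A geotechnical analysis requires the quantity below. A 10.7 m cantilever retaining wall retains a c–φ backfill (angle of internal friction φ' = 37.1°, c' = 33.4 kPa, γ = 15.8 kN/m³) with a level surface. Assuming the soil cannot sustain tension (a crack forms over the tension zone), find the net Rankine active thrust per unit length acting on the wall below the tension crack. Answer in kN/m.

K_a = 0.2475; √K_a = 0.4975.
Tension-crack depth z_c = 2c/(γ√K_a) = 2×33.4/(15.8×0.4975) = 8.498 m.
σ_a at base = K_a γ H − 2c√K_a = 0.2475×15.8×10.7 − 2×33.4×0.4975 = 8.610 kPa.
P_a = ½ × 8.610 × (H − z_c) = 0.5×8.610×2.202 = 9.478 kN/m.

9.48 kN/m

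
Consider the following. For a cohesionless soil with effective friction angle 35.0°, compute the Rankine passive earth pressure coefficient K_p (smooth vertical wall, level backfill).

K_p = (1 + sin φ)/(1 − sin φ) = tan²(45° + 35.0°/2) = 3.690.

3.69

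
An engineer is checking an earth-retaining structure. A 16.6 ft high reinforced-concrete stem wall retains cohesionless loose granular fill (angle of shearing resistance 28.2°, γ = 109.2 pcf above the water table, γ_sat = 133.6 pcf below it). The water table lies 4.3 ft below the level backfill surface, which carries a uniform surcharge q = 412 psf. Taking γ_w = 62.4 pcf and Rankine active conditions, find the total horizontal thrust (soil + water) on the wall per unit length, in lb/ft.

K_a = tan²(45° − φ/2) = 0.3582.
γ' = 133.6 − 62.4 = 71.20 pcf. h₂ = H − d_w = 12.3 ft.
σ'_h: at surface K_a·q = 147.6; at WT K_a(q+γd_w) = 315.8; at base K_a(q+γd_w+γ'h₂) = 629.5 psf.
P₁ = ½(147.6+315.8)×4.3 = 996.2; P₂ = ½(315.8+629.5)×12.3 = 5813; P_w = ½γ_w h₂² = 4720.
Total = 996.2+5813+4720 = 11530 lb/ft.

11500 lb/ft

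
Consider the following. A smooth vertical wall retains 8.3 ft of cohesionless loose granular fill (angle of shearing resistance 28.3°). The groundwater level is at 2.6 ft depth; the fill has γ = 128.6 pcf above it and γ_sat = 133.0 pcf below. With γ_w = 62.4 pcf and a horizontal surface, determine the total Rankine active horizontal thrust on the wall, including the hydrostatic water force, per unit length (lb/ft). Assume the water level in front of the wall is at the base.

K_a = tan²(45° − φ/2) = 0.3568.
γ' = 133.0 − 62.4 = 70.60 pcf. Depth below WT = 5.7 ft.
σ'_h at WT = K_a γ d_w = 119.3 psf; at base = 119.3 + K_a γ' × 5.7 = 262.9 psf.
P₁ (0–2.6 ft) = ½×119.3×2.6 = 155.1. P₂ (2.6–8.3 ft) = ½(119.3+262.9)×5.7 = 1089.
P_w = ½ γ_w h₂² = 0.5×62.4×5.7² = 1014. Total = 155.1+1089+1014 = 2258 lb/ft.

2260 lb/ft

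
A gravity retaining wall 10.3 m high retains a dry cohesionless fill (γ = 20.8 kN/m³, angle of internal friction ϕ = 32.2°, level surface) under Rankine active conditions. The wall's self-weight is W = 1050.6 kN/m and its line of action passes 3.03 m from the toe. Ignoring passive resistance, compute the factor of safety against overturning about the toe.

K_a = tan²(45° − 32.2°/2) = 0.3047.
P_a = ½K_aγH² = 0.5×0.3047×20.8×10.3² = 336.2 kN/m, acting at H/3 = 3.433 m above the base.
Overturning moment M_o = P_a × H/3 = 336.2 × 3.433 = 1154.
Resisting moment M_r = W × 3.03 = 1050.6 × 3.03 = 3183.
FS_overturning = M_r/M_o = 3183/1154 = 2.758.

2.76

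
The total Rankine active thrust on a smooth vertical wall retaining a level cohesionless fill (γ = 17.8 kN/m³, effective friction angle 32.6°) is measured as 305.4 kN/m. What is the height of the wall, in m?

10.7 m

K_a = 0.2997. P_a = ½ K_a γ H² ⇒ H = √(2P_a/(K_a γ)).
H = √(2×305.4/(0.2997×17.8)) = 10.70 m.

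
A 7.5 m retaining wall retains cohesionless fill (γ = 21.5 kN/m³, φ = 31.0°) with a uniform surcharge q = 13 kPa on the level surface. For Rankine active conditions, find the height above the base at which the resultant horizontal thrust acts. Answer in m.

2.67 m

K_a = 0.3201.
Triangular part P₁ = ½K_aγH² = 193.6 at H/3 = 2.500 m; rectangular part P₂ = K_a q H = 31.21 at H/2 = 3.750 m.
ȳ = (P₁·2.500 + P₂·3.750)/(P₁+P₂) = 2.674 m.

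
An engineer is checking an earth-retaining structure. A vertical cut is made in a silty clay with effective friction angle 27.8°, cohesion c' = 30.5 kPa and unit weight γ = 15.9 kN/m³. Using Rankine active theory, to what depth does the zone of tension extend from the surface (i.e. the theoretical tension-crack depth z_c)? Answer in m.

6.36 m

K_a = tan²(45° − 27.8°/2) = 0.3639; √K_a = 0.6032.
The active pressure is zero where K_a γ z = 2c√K_a, so z_c = 2c/(γ√K_a) = 2×30.5/(15.9×0.6032) = 6.360 m.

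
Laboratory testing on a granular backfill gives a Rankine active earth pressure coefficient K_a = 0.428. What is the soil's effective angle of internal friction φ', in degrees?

K_a = tan²(45° − φ/2) ⇒ 45° − φ/2 = arctan(√0.428) = 33.19°.
φ = 2(45° − 33.19°) = 23.61°.

23.6°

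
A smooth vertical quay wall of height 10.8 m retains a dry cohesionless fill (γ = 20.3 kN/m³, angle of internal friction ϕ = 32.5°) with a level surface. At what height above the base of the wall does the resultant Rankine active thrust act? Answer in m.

K_a = 0.3010.
The pressure distribution is triangular, so the resultant acts at H/3 above the base = 10.8/3 = 3.600 m.

3.60 m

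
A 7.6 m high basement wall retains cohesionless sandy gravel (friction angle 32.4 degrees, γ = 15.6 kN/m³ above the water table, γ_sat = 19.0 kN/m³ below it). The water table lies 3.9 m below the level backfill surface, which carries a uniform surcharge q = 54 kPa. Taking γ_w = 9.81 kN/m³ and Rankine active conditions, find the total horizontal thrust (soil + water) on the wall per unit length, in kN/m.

314 kN/m

K_a = tan²(45° − φ/2) = 0.3022.
γ' = 19.0 − 9.81 = 9.190 kN/m³. h₂ = H − d_w = 3.7 m.
σ'_h: at surface K_a·q = 16.32; at WT K_a(q+γd_w) = 34.71; at base K_a(q+γd_w+γ'h₂) = 44.98 kPa.
P₁ = ½(16.32+34.71)×3.9 = 99.51; P₂ = ½(34.71+44.98)×3.7 = 147.4; P_w = ½γ_w h₂² = 67.15.
Total = 99.51+147.4+67.15 = 314.1 kN/m.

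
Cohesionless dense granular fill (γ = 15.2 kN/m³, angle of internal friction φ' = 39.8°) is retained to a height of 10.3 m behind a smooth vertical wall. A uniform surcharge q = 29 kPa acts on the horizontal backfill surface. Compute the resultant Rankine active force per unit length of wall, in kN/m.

K_a = tan²(45° − φ/2) = 0.2194.
Soil triangle: ½ K_a γ H² = 0.5×0.2194×15.2×10.3² = 176.9 kN/m.
Surcharge rectangle: K_a q H = 0.2194×29×10.3 = 65.54 kN/m.
Total = 176.9 + 65.54 = 242.5 kN/m.

242 kN/m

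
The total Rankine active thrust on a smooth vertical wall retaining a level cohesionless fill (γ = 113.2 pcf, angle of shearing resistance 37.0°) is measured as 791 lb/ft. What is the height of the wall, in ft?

7.50 ft

K_a = 0.2486. P_a = ½ K_a γ H² ⇒ H = √(2P_a/(K_a γ)).
H = √(2×791/(0.2486×113.2)) = 7.498 ft.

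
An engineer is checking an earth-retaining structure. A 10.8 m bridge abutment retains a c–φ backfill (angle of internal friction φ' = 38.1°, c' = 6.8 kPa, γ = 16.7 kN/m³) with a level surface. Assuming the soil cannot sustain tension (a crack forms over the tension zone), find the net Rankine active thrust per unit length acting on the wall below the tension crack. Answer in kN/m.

K_a = 0.2368; √K_a = 0.4867.
Tension-crack depth z_c = 2c/(γ√K_a) = 2×6.8/(16.7×0.4867) = 1.673 m.
σ_a at base = K_a γ H − 2c√K_a = 0.2368×16.7×10.8 − 2×6.8×0.4867 = 36.10 kPa.
P_a = ½ × 36.10 × (H − z_c) = 0.5×36.10×9.127 = 164.7 kN/m.

165 kN/m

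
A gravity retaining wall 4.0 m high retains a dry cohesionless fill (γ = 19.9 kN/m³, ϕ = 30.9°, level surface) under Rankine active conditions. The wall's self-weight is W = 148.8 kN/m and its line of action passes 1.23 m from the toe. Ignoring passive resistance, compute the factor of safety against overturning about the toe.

2.68

K_a = tan²(45° − 30.9°/2) = 0.3214.
P_a = ½K_aγH² = 0.5×0.3214×19.9×4.0² = 51.17 kN/m, acting at H/3 = 1.333 m above the base.
Overturning moment M_o = P_a × H/3 = 51.17 × 1.333 = 68.22.
Resisting moment M_r = W × 1.23 = 148.8 × 1.23 = 183.0.
FS_overturning = M_r/M_o = 183.0/68.22 = 2.683.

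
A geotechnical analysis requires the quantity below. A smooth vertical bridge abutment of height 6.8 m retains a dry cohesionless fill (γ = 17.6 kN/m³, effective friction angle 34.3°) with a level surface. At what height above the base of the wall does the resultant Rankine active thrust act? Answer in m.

K_a = 0.2792.
The pressure distribution is triangular, so the resultant acts at H/3 above the base = 6.8/3 = 2.267 m.

2.27 m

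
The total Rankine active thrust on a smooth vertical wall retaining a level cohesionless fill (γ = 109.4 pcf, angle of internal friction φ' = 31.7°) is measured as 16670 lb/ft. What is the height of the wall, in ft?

31.3 ft

K_a = 0.3111. P_a = ½ K_a γ H² ⇒ H = √(2P_a/(K_a γ)).
H = √(2×16670/(0.3111×109.4)) = 31.30 ft.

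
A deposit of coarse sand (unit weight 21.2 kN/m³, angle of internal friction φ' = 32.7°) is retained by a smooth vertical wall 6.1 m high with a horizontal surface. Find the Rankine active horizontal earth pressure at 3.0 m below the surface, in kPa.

19.0 kPa

K_a = (1 − sin φ)/(1 + sin φ) = 0.2985.
σ_h = K_a γ z = 0.2985 × 21.2 × 3.0 = 18.98 kPa.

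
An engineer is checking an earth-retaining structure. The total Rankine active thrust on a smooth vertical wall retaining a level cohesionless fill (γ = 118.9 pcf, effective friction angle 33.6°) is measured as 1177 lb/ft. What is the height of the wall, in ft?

K_a = 0.2875. P_a = ½ K_a γ H² ⇒ H = √(2P_a/(K_a γ)).
H = √(2×1177/(0.2875×118.9)) = 8.298 ft.

8.30 ft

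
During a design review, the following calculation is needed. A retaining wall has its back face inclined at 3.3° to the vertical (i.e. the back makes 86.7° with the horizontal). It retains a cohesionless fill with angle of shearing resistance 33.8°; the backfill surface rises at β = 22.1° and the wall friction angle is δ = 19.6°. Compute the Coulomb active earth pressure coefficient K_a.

0.394

K_a = sin²(α+φ) / [sin²α · sin(α−δ) · (1 + √{sin(φ+δ)sin(φ−β) / (sin(α−δ)sin(α+β))})²].
With α = 86.7°, φ = 33.8°, δ = 19.6°, β = 22.1°: K_a = 0.3943.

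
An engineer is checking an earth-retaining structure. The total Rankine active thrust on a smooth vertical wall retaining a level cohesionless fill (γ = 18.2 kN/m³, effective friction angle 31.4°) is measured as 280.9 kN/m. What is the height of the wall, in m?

K_a = 0.3149. P_a = ½ K_a γ H² ⇒ H = √(2P_a/(K_a γ)).
H = √(2×280.9/(0.3149×18.2)) = 9.901 m.

9.90 m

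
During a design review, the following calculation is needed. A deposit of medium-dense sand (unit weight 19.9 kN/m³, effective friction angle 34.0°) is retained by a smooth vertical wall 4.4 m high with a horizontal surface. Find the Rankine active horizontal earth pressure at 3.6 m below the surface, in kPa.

20.3 kPa

K_a = (1 − sin φ)/(1 + sin φ) = 0.2827.
σ_h = K_a γ z = 0.2827 × 19.9 × 3.6 = 20.25 kPa.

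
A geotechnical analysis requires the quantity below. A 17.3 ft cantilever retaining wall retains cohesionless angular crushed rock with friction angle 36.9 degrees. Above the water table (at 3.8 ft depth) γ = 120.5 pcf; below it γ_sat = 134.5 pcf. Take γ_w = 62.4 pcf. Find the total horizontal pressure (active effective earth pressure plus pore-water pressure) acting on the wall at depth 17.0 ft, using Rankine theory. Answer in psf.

K_a = (1 − sin φ)/(1 + sin φ) = 0.2497.
γ' = 134.5 − 62.4 = 72.10 pcf.
Effective vertical stress at 17.0 ft: σ'_v = 120.5×3.8 + 72.10×13.2 = 1410 psf.
σ'_h = K_a σ'_v = 0.2497 × 1410 = 351.9 psf; u = γ_w × 13.2 = 823.7 psf.
Total σ_h = 351.9 + 823.7 = 1176 psf.

1180 psf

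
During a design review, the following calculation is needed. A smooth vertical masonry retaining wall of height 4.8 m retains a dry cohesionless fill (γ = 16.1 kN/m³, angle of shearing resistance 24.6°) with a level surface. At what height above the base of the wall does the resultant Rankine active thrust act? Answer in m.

K_a = 0.4121.
The pressure distribution is triangular, so the resultant acts at H/3 above the base = 4.8/3 = 1.600 m.

1.60 m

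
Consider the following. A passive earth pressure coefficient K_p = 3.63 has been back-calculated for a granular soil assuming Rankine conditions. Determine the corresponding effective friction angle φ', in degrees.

K_p = (1+sin φ)/(1−sin φ) ⇒ sin φ = (K_p − 1)/(K_p + 1) = 0.5680.
φ = arcsin(0.5680) = 34.61°.

34.6°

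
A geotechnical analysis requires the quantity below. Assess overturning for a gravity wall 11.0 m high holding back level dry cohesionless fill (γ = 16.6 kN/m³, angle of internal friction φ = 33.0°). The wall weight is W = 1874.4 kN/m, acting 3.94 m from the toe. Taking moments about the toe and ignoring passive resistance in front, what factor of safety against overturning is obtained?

K_a = tan²(45° − 33.0°/2) = 0.2948.
P_a = ½K_aγH² = 0.5×0.2948×16.6×11.0² = 296.1 kN/m, acting at H/3 = 3.667 m above the base.
Overturning moment M_o = P_a × H/3 = 296.1 × 3.667 = 1086.
Resisting moment M_r = W × 3.94 = 1874.4 × 3.94 = 7385.
FS_overturning = M_r/M_o = 7385/1086 = 6.803.

6.80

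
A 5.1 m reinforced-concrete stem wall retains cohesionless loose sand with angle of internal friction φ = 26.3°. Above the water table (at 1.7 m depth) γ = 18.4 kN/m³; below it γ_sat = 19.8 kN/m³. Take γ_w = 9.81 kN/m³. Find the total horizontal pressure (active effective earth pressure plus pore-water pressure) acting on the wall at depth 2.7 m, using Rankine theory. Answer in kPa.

K_a = (1 − sin φ)/(1 + sin φ) = 0.3859.
γ' = 19.8 − 9.81 = 9.990 kN/m³.
Effective vertical stress at 2.7 m: σ'_v = 18.4×1.7 + 9.990×1.00 = 41.27 kPa.
σ'_h = K_a σ'_v = 0.3859 × 41.27 = 15.93 kPa; u = γ_w × 1.00 = 9.810 kPa.
Total σ_h = 15.93 + 9.810 = 25.74 kPa.

25.7 kPa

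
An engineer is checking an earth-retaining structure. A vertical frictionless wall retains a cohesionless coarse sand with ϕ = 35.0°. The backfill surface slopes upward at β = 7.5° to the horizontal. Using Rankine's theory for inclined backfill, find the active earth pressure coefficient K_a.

K_a = cos β · (cos β − √(cos²β − cos²φ)) / (cos β + √(cos²β − cos²φ)).
cos β = 0.9914, cos φ = 0.8192, √(cos²β − cos²φ) = 0.5585.
K_a = 0.9914 × (0.9914 − 0.5585)/(0.9914 + 0.5585) = 0.2769.

0.277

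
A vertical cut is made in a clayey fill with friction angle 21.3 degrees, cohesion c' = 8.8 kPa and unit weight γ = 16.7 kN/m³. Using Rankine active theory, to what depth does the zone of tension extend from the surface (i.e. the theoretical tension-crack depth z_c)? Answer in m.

1.54 m

K_a = tan²(45° − 21.3°/2) = 0.4671; √K_a = 0.6834.
The active pressure is zero where K_a γ z = 2c√K_a, so z_c = 2c/(γ√K_a) = 2×8.8/(16.7×0.6834) = 1.542 m.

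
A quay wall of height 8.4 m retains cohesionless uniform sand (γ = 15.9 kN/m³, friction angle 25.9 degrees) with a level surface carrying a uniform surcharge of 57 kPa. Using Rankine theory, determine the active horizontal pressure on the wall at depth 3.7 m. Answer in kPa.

K_a = (1 − sin φ)/(1 + sin φ) = 0.3920.
σ_v = γz + q = 15.9 × 3.7 + 57 = 115.8 kPa.
σ_h = K_a σ_v = 0.3920 × 115.8 = 45.40 kPa.

45.4 kPa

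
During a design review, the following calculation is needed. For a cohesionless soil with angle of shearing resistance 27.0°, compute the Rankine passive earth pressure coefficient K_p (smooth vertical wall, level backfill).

K_p = (1 + sin φ)/(1 − sin φ) = tan²(45° + 27.0°/2) = 2.663.

2.66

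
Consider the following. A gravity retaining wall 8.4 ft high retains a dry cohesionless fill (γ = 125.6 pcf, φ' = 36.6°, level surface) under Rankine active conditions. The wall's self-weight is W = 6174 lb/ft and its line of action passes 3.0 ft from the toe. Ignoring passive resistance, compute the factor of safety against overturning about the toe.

K_a = tan²(45° − 36.6°/2) = 0.2530.
P_a = ½K_aγH² = 0.5×0.2530×125.6×8.4² = 1121 lb/ft, acting at H/3 = 2.800 ft above the base.
Overturning moment M_o = P_a × H/3 = 1121 × 2.800 = 3138.
Resisting moment M_r = W × 3.0 = 6174 × 3.0 = 18520.
FS_overturning = M_r/M_o = 18520/3138 = 5.902.

5.90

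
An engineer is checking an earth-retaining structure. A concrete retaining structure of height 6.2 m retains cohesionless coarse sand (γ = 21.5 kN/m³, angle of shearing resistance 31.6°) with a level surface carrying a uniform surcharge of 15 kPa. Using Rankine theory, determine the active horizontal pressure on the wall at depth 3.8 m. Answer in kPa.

K_a = (1 − sin φ)/(1 + sin φ) = 0.3123.
σ_v = γz + q = 21.5 × 3.8 + 15 = 96.70 kPa.
σ_h = K_a σ_v = 0.3123 × 96.70 = 30.20 kPa.

30.2 kPa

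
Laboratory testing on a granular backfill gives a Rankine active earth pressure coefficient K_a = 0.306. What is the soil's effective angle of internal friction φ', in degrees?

32.1°

K_a = tan²(45° − φ/2) ⇒ 45° − φ/2 = arctan(√0.306) = 28.95°.
φ = 2(45° − 28.95°) = 32.10°.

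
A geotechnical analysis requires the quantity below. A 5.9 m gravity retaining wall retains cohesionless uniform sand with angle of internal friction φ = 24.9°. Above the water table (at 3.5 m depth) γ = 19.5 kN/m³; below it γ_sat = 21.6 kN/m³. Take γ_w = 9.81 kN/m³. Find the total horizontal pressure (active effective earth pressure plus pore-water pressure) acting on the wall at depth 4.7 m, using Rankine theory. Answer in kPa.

K_a = (1 − sin φ)/(1 + sin φ) = 0.4074.
γ' = 21.6 − 9.81 = 11.79 kN/m³.
Effective vertical stress at 4.7 m: σ'_v = 19.5×3.5 + 11.79×1.20 = 82.40 kPa.
σ'_h = K_a σ'_v = 0.4074 × 82.40 = 33.57 kPa; u = γ_w × 1.20 = 11.77 kPa.
Total σ_h = 33.57 + 11.77 = 45.34 kPa.

45.3 kPa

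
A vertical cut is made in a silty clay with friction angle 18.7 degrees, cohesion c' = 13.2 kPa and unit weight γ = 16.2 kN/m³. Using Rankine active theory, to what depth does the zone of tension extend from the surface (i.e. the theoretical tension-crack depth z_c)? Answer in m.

2.27 m

K_a = tan²(45° − 18.7°/2) = 0.5144; √K_a = 0.7173.
The active pressure is zero where K_a γ z = 2c√K_a, so z_c = 2c/(γ√K_a) = 2×13.2/(16.2×0.7173) = 2.272 m.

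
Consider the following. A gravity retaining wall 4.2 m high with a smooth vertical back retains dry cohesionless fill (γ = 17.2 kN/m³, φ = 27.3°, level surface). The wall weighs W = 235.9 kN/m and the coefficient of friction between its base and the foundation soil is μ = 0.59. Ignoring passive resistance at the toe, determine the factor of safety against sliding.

2.47

K_a = tan²(45° − 27.3°/2) = 0.3711.
P_a = ½K_aγH² = 0.5×0.3711×17.2×4.2² = 56.30 kN/m, acting at H/3 = 1.400 m above the base.
FS_sliding = μW / P_a = 0.59×235.9 / 56.30 = 2.472.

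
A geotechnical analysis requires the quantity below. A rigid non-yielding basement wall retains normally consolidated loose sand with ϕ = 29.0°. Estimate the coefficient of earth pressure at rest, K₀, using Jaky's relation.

K₀ = 1 − sin φ' = 1 − sin 29.0° = 0.5152.

0.515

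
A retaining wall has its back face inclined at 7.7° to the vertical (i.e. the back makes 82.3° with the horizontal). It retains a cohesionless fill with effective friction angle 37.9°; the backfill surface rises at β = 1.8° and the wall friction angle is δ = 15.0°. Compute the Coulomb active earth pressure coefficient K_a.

0.280

K_a = sin²(α+φ) / [sin²α · sin(α−δ) · (1 + √{sin(φ+δ)sin(φ−β) / (sin(α−δ)sin(α+β))})²].
With α = 82.3°, φ = 37.9°, δ = 15.0°, β = 1.8°: K_a = 0.2801.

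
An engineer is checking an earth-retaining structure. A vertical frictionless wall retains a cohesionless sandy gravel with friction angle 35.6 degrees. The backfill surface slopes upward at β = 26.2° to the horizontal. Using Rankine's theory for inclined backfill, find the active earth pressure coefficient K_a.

0.364

K_a = cos β · (cos β − √(cos²β − cos²φ)) / (cos β + √(cos²β − cos²φ)).
cos β = 0.8973, cos φ = 0.8131, √(cos²β − cos²φ) = 0.3794.
K_a = 0.8973 × (0.8973 − 0.3794)/(0.8973 + 0.3794) = 0.3640.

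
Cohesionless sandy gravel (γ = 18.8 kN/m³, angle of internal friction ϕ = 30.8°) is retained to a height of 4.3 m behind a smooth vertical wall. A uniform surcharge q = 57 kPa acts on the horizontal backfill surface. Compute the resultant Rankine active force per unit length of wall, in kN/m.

135 kN/m

K_a = tan²(45° − φ/2) = 0.3227.
Soil triangle: ½ K_a γ H² = 0.5×0.3227×18.8×4.3² = 56.09 kN/m.
Surcharge rectangle: K_a q H = 0.3227×57×4.3 = 79.10 kN/m.
Total = 56.09 + 79.10 = 135.2 kN/m.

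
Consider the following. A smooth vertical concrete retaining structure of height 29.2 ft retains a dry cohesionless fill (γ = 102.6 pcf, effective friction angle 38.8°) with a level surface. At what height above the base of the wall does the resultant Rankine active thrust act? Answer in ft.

9.73 ft

K_a = 0.2296.
The pressure distribution is triangular, so the resultant acts at H/3 above the base = 29.2/3 = 9.733 ft.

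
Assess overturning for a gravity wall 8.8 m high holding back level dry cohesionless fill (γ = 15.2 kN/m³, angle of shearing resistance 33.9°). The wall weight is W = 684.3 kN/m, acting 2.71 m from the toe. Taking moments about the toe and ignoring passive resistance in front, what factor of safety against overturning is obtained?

3.78

K_a = tan²(45° − 33.9°/2) = 0.2839.
P_a = ½K_aγH² = 0.5×0.2839×15.2×8.8² = 167.1 kN/m, acting at H/3 = 2.933 m above the base.
Overturning moment M_o = P_a × H/3 = 167.1 × 2.933 = 490.1.
Resisting moment M_r = W × 2.71 = 684.3 × 2.71 = 1854.
FS_overturning = M_r/M_o = 1854/490.1 = 3.784.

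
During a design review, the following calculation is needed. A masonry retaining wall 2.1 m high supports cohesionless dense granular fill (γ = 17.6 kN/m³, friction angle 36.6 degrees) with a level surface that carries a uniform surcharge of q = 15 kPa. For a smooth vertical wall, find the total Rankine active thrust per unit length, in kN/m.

17.8 kN/m

K_a = tan²(45° − φ/2) = 0.2530.
Soil triangle: ½ K_a γ H² = 0.5×0.2530×17.6×2.1² = 9.817 kN/m.
Surcharge rectangle: K_a q H = 0.2530×15×2.1 = 7.968 kN/m.
Total = 9.817 + 7.968 = 17.78 kN/m.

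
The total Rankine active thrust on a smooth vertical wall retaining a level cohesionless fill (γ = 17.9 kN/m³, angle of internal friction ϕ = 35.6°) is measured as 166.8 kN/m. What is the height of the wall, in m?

K_a = 0.2641. P_a = ½ K_a γ H² ⇒ H = √(2P_a/(K_a γ)).
H = √(2×166.8/(0.2641×17.9)) = 8.400 m.

8.40 m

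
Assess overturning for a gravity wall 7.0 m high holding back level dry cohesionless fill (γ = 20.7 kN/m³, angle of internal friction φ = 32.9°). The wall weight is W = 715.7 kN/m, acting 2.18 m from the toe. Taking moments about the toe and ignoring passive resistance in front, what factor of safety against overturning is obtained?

4.45

K_a = tan²(45° − 32.9°/2) = 0.2960.
P_a = ½K_aγH² = 0.5×0.2960×20.7×7.0² = 150.1 kN/m, acting at H/3 = 2.333 m above the base.
Overturning moment M_o = P_a × H/3 = 150.1 × 2.333 = 350.3.
Resisting moment M_r = W × 2.18 = 715.7 × 2.18 = 1560.
FS_overturning = M_r/M_o = 1560/350.3 = 4.454.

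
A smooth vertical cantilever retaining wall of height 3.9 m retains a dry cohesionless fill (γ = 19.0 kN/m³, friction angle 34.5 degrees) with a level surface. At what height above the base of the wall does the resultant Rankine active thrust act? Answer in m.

K_a = 0.2768.
The pressure distribution is triangular, so the resultant acts at H/3 above the base = 3.9/3 = 1.300 m.

1.30 m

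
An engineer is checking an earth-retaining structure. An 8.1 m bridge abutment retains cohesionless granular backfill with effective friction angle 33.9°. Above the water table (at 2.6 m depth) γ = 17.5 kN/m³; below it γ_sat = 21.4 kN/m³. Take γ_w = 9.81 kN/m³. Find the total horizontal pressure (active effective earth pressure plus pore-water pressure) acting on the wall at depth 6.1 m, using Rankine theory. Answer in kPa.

58.8 kPa

K_a = (1 − sin φ)/(1 + sin φ) = 0.2839.
γ' = 21.4 − 9.81 = 11.59 kN/m³.
Effective vertical stress at 6.1 m: σ'_v = 17.5×2.6 + 11.59×3.50 = 86.06 kPa.
σ'_h = K_a σ'_v = 0.2839 × 86.06 = 24.43 kPa; u = γ_w × 3.50 = 34.34 kPa.
Total σ_h = 24.43 + 34.34 = 58.77 kPa.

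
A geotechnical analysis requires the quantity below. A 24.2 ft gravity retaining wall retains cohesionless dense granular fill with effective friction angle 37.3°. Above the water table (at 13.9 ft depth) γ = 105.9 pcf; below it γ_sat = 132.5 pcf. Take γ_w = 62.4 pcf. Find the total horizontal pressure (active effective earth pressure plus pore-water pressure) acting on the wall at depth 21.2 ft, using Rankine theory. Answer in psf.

942 psf

K_a = (1 − sin φ)/(1 + sin φ) = 0.2453.
γ' = 132.5 − 62.4 = 70.10 pcf.
Effective vertical stress at 21.2 ft: σ'_v = 105.9×13.9 + 70.10×7.30 = 1984 psf.
σ'_h = K_a σ'_v = 0.2453 × 1984 = 486.7 psf; u = γ_w × 7.30 = 455.5 psf.
Total σ_h = 486.7 + 455.5 = 942.2 psf.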